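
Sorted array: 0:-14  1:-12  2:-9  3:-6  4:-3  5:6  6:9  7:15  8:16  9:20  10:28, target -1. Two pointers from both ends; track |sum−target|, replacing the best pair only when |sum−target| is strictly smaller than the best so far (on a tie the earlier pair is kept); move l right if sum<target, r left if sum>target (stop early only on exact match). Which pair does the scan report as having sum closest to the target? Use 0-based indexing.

[0,10] -14+28=14 d=15 * → r--
[0,9] -14+20=6 d=7 * → r--
[0,8] -14+16=2 d=3 * → r--
[0,7] -14+15=1 d=2 * → r--
[0,6] -14+9=-5 d=4 → l++
[1,6] -12+9=-3 d=2 → l++
[2,6] -9+9=0 d=1 * → r--
[2,5] -9+6=-3 d=2 → l++
[3,5] -6+6=0 d=1 → r--
[3,4] -6+-3=-9 d=8 → l++

pair (-9, 9) with sum 0 (|Δ|=1)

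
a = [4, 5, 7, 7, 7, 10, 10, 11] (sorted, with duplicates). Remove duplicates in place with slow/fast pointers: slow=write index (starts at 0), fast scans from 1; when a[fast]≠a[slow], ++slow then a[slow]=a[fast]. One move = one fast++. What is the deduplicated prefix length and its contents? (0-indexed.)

(s=0,f=1) a[fast]=5≠a[slow]=4 write a[1]=5 → slow++,fast++
(s=1,f=2) a[fast]=7≠a[slow]=5 write a[2]=7 → slow++,fast++
(s=2,f=3) a[fast]=7=a[slow] dup → fast++
(s=2,f=4) a[fast]=7=a[slow] dup → fast++
(s=2,f=5) a[fast]=10≠a[slow]=7 write a[3]=10 → slow++,fast++
(s=3,f=6) a[fast]=10=a[slow] dup → fast++
(s=3,f=7) a[fast]=11≠a[slow]=10 write a[4]=11 → slow++,fast++

length 5; prefix = [4, 5, 7, 10, 11]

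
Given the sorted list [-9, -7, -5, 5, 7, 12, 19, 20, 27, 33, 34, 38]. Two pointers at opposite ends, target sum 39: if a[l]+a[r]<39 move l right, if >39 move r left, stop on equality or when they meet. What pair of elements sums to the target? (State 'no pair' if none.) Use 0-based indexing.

l=0 r=11: -9+38=29 <39, l++
l=1 r=11: -7+38=31 <39, l++
l=2 r=11: -5+38=33 <39, l++
l=3 r=11: 5+38=43 >39, r--
l=3 r=10: 5+34=39, found

(5, 34)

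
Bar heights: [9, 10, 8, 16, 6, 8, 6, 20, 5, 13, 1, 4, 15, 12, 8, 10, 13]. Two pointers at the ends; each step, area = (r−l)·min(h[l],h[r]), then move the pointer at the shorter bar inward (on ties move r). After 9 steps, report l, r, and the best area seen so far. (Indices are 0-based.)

[0,16] min(9,13)*16=144 best=144 * → l++
[1,16] min(10,13)*15=150 best=150 * → l++
[2,16] min(8,13)*14=112 best=150 → l++
[3,16] min(16,13)*13=169 best=169 * → r--
[3,15] min(16,10)*12=120 best=169 → r--
[3,14] min(16,8)*11=88 best=169 → r--
[3,13] min(16,12)*10=120 best=169 → r--
[3,12] min(16,15)*9=135 best=169 → r--
[3,11] min(16,4)*8=32 best=169 → r--

l=3, r=10, best area=169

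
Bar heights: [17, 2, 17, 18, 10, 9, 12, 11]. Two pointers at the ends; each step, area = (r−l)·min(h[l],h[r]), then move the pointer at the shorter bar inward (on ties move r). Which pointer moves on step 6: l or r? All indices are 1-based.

l

[1,8] min(17,11)*7=77 best=77 * → r--
[1,7] min(17,12)*6=72 best=77 → r--
[1,6] min(17,9)*5=45 best=77 → r--
[1,5] min(17,10)*4=40 best=77 → r--
[1,4] min(17,18)*3=51 best=77 → l++
[2,4] min(2,18)*2=4 best=77 → l++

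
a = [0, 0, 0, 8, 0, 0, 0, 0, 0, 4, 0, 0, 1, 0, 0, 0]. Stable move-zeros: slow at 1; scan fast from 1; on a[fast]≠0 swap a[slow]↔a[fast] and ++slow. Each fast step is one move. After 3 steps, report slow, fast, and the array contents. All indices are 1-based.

(s=1,f=1) a[fast]=0 → fast++
(s=1,f=2) a[fast]=0 → fast++
(s=1,f=3) a[fast]=0 → fast++

slow=1, fast=4, a=[0, 0, 0, 8, 0, 0, 0, 0, 0, 4, 0, 0, 1, 0, 0, 0]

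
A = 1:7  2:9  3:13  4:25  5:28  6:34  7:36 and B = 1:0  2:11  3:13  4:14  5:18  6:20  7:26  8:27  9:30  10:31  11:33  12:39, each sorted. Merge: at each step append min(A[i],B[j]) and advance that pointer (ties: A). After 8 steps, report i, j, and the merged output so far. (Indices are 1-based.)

i=1 j=1: A[i]=7>B[j]=0 take 0, j++
i=1 j=2: A[i]=7<=B[j]=11 take 7, i++
i=2 j=2: A[i]=9<=B[j]=11 take 9, i++
i=3 j=2: A[i]=13>B[j]=11 take 11, j++
i=3 j=3: A[i]=13<=B[j]=13 take 13, i++
i=4 j=3: A[i]=25>B[j]=13 take 13, j++
i=4 j=4: A[i]=25>B[j]=14 take 14, j++
i=4 j=5: A[i]=25>B[j]=18 take 18, j++

i=4, j=6, merged so far=[0, 7, 9, 11, 13, 13, 14, 18]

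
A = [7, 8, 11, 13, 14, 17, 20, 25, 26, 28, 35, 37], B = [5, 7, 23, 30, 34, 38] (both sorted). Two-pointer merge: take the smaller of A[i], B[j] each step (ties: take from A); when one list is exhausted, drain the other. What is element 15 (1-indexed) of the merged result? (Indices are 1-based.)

i=1 j=1: A[i]=7>B[j]=5 take 5, j++
i=1 j=2: A[i]=7<=B[j]=7 take 7, i++
i=2 j=2: A[i]=8>B[j]=7 take 7, j++
i=2 j=3: A[i]=8<=B[j]=23 take 8, i++
i=3 j=3: A[i]=11<=B[j]=23 take 11, i++
i=4 j=3: A[i]=13<=B[j]=23 take 13, i++
i=5 j=3: A[i]=14<=B[j]=23 take 14, i++
i=6 j=3: A[i]=17<=B[j]=23 take 17, i++
i=7 j=3: A[i]=20<=B[j]=23 take 20, i++
i=8 j=3: A[i]=25>B[j]=23 take 23, j++
i=8 j=4: A[i]=25<=B[j]=30 take 25, i++
i=9 j=4: A[i]=26<=B[j]=30 take 26, i++
i=10 j=4: A[i]=28<=B[j]=30 take 28, i++
i=11 j=4: A[i]=35>B[j]=30 take 30, j++
i=11 j=5: A[i]=35>B[j]=34 take 34, j++
i=11 j=6: A[i]=35<=B[j]=38 take 35, i++
i=12 j=6: A[i]=37<=B[j]=38 take 37, i++
i=13 j=6: A done, take B[j]=38, j++

merged[15] = 34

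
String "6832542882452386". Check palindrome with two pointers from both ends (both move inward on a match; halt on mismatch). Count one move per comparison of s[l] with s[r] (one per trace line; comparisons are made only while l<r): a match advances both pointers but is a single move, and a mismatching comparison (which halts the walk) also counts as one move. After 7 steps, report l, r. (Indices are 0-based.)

l=0 r=15: '6'=='6', l++,r--
l=1 r=14: '8'=='8', l++,r--
l=2 r=13: '3'=='3', l++,r--
l=3 r=12: '2'=='2', l++,r--
l=4 r=11: '5'=='5', l++,r--
l=5 r=10: '4'=='4', l++,r--
l=6 r=9: '2'=='2', l++,r--

l=7, r=8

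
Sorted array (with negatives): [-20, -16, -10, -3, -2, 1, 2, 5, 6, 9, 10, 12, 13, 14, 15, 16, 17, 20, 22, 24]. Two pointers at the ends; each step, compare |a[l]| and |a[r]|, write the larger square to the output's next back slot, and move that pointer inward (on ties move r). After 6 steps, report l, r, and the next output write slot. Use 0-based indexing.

[0,19] |-20|<=|24| out[19]=576 → r--
[0,18] |-20|<=|22| out[18]=484 → r--
[0,17] |-20|<=|20| out[17]=400 → r--
[0,16] |-20|>|17| out[16]=400 → l++
[1,16] |-16|<=|17| out[15]=289 → r--
[1,15] |-16|<=|16| out[14]=256 → r--

l=1, r=14, next write slot=13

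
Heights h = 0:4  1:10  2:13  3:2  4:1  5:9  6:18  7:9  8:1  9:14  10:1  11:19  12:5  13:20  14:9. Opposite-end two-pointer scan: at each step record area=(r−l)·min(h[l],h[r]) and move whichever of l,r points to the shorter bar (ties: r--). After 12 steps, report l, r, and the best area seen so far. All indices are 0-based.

l=11, r=13, best area=143

l=0 r=14: min(4,9)*14=56 best=56 *, l++
l=1 r=14: min(10,9)*13=117 best=117 *, r--
l=1 r=13: min(10,20)*12=120 best=120 *, l++
l=2 r=13: min(13,20)*11=143 best=143 *, l++
l=3 r=13: min(2,20)*10=20 best=143, l++
l=4 r=13: min(1,20)*9=9 best=143, l++
l=5 r=13: min(9,20)*8=72 best=143, l++
l=6 r=13: min(18,20)*7=126 best=143, l++
l=7 r=13: min(9,20)*6=54 best=143, l++
l=8 r=13: min(1,20)*5=5 best=143, l++
l=9 r=13: min(14,20)*4=56 best=143, l++
l=10 r=13: min(1,20)*3=3 best=143, l++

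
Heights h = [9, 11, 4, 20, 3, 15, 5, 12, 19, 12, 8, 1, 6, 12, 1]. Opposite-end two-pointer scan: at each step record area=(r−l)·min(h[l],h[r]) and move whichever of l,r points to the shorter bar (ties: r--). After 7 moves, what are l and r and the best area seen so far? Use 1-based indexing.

l=1 r=15: min(9,1)*14=14 best=14 *, r--
l=1 r=14: min(9,12)*13=117 best=117 *, l++
l=2 r=14: min(11,12)*12=132 best=132 *, l++
l=3 r=14: min(4,12)*11=44 best=132, l++
l=4 r=14: min(20,12)*10=120 best=132, r--
l=4 r=13: min(20,6)*9=54 best=132, r--
l=4 r=12: min(20,1)*8=8 best=132, r--

l=4, r=11, best area=132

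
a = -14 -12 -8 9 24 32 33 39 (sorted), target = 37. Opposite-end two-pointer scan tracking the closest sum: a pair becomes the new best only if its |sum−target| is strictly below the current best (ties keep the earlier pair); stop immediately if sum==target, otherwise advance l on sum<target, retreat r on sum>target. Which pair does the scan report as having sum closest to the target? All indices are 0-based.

pair (9, 32) with sum 41 (|Δ|=4)

l=0 r=7: -14+39=25 d=12 *, l++
l=1 r=7: -12+39=27 d=10 *, l++
l=2 r=7: -8+39=31 d=6 *, l++
l=3 r=7: 9+39=48 d=11, r--
l=3 r=6: 9+33=42 d=5 *, r--
l=3 r=5: 9+32=41 d=4 *, r--
l=3 r=4: 9+24=33 d=4, l++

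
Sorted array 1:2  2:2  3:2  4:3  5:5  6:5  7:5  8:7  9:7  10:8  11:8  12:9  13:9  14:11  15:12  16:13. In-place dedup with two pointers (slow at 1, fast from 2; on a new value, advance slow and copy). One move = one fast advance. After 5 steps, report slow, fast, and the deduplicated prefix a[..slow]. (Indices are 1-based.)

slow=3, fast=7, prefix=[2, 3, 5]

slow=1 fast=2: a[fast]=2=a[slow] dup, fast++
slow=1 fast=3: a[fast]=2=a[slow] dup, fast++
slow=1 fast=4: a[fast]=3≠a[slow]=2 write a[2]=3, slow++,fast++
slow=2 fast=5: a[fast]=5≠a[slow]=3 write a[3]=5, slow++,fast++
slow=3 fast=6: a[fast]=5=a[slow] dup, fast++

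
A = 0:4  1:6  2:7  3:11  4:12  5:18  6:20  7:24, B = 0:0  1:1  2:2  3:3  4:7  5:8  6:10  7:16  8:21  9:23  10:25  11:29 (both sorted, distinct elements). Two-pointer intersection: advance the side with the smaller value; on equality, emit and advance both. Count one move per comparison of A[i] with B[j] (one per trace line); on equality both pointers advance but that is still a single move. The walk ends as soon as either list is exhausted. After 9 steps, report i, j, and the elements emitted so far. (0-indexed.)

i=0 j=0: 4>0, j++
i=0 j=1: 4>1, j++
i=0 j=2: 4>2, j++
i=0 j=3: 4>3, j++
i=0 j=4: 4<7, i++
i=1 j=4: 6<7, i++
i=2 j=4: 7==7 emit, i++,j++
i=3 j=5: 11>8, j++
i=3 j=6: 11>10, j++

i=3, j=7, emitted=[7]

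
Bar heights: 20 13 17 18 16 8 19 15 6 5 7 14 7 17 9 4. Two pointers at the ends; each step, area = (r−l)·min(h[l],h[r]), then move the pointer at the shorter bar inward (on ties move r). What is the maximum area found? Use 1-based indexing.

l=1 r=16: min(20,4)*15=60 best=60 *, r--
l=1 r=15: min(20,9)*14=126 best=126 *, r--
l=1 r=14: min(20,17)*13=221 best=221 *, r--
l=1 r=13: min(20,7)*12=84 best=221, r--
l=1 r=12: min(20,14)*11=154 best=221, r--
l=1 r=11: min(20,7)*10=70 best=221, r--
l=1 r=10: min(20,5)*9=45 best=221, r--
l=1 r=9: min(20,6)*8=48 best=221, r--
l=1 r=8: min(20,15)*7=105 best=221, r--
l=1 r=7: min(20,19)*6=114 best=221, r--
l=1 r=6: min(20,8)*5=40 best=221, r--
l=1 r=5: min(20,16)*4=64 best=221, r--
l=1 r=4: min(20,18)*3=54 best=221, r--
l=1 r=3: min(20,17)*2=34 best=221, r--
l=1 r=2: min(20,13)*1=13 best=221, r--

max area = 221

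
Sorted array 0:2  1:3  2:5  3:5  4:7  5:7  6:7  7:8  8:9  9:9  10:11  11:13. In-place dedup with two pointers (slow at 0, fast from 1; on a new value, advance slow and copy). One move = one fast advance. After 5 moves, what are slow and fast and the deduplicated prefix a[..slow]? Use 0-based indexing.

slow=3, fast=6, prefix=[2, 3, 5, 7]

(s=0,f=1) a[fast]=3≠a[slow]=2 write a[1]=3 → slow++,fast++
(s=1,f=2) a[fast]=5≠a[slow]=3 write a[2]=5 → slow++,fast++
(s=2,f=3) a[fast]=5=a[slow] dup → fast++
(s=2,f=4) a[fast]=7≠a[slow]=5 write a[3]=7 → slow++,fast++
(s=3,f=5) a[fast]=7=a[slow] dup → fast++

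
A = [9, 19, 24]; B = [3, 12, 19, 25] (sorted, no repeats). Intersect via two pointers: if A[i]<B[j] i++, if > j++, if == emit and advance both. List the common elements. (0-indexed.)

intersection = [19]

[i=0,j=0] 9>3 → j++
[i=0,j=1] 9<12 → i++
[i=1,j=1] 19>12 → j++
[i=1,j=2] 19==19 emit → i++,j++
[i=2,j=3] 24<25 → i++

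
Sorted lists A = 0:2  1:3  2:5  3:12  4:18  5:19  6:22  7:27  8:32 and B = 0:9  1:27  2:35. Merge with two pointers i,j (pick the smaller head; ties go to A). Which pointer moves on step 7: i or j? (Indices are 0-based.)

[i=0,j=0] A[i]=2<=B[j]=9 take 2 → i++
[i=1,j=0] A[i]=3<=B[j]=9 take 3 → i++
[i=2,j=0] A[i]=5<=B[j]=9 take 5 → i++
[i=3,j=0] A[i]=12>B[j]=9 take 9 → j++
[i=3,j=1] A[i]=12<=B[j]=27 take 12 → i++
[i=4,j=1] A[i]=18<=B[j]=27 take 18 → i++
[i=5,j=1] A[i]=19<=B[j]=27 take 19 → i++

i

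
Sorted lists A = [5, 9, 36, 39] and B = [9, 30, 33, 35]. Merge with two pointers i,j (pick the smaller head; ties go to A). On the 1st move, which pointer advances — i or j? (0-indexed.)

[i=0,j=0] A[i]=5<=B[j]=9 take 5 → i++

i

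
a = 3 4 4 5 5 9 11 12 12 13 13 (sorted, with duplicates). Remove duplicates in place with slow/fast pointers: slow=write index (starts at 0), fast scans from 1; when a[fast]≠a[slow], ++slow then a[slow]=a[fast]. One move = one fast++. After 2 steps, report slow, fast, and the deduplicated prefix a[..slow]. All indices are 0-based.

slow=0 fast=1: a[fast]=4≠a[slow]=3 write a[1]=4, slow++,fast++
slow=1 fast=2: a[fast]=4=a[slow] dup, fast++

slow=1, fast=3, prefix=[3, 4]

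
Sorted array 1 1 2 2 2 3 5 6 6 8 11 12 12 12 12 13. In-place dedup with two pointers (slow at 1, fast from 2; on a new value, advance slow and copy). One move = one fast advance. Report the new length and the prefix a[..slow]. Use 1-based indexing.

slow=1 fast=2: a[fast]=1=a[slow] dup, fast++
slow=1 fast=3: a[fast]=2≠a[slow]=1 write a[2]=2, slow++,fast++
slow=2 fast=4: a[fast]=2=a[slow] dup, fast++
slow=2 fast=5: a[fast]=2=a[slow] dup, fast++
slow=2 fast=6: a[fast]=3≠a[slow]=2 write a[3]=3, slow++,fast++
slow=3 fast=7: a[fast]=5≠a[slow]=3 write a[4]=5, slow++,fast++
slow=4 fast=8: a[fast]=6≠a[slow]=5 write a[5]=6, slow++,fast++
slow=5 fast=9: a[fast]=6=a[slow] dup, fast++
slow=5 fast=10: a[fast]=8≠a[slow]=6 write a[6]=8, slow++,fast++
slow=6 fast=11: a[fast]=11≠a[slow]=8 write a[7]=11, slow++,fast++
slow=7 fast=12: a[fast]=12≠a[slow]=11 write a[8]=12, slow++,fast++
slow=8 fast=13: a[fast]=12=a[slow] dup, fast++
slow=8 fast=14: a[fast]=12=a[slow] dup, fast++
slow=8 fast=15: a[fast]=12=a[slow] dup, fast++
slow=8 fast=16: a[fast]=13≠a[slow]=12 write a[9]=13, slow++,fast++

length 9; prefix = [1, 2, 3, 5, 6, 8, 11, 12, 13]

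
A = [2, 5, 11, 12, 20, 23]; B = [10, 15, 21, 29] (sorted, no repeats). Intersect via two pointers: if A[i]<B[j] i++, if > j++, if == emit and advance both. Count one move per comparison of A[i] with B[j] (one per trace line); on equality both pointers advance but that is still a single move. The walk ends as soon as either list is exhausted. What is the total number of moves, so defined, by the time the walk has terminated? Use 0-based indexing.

[i=0,j=0] 2<10 → i++
[i=1,j=0] 5<10 → i++
[i=2,j=0] 11>10 → j++
[i=2,j=1] 11<15 → i++
[i=3,j=1] 12<15 → i++
[i=4,j=1] 20>15 → j++
[i=4,j=2] 20<21 → i++
[i=5,j=2] 23>21 → j++
[i=5,j=3] 23<29 → i++

9 moves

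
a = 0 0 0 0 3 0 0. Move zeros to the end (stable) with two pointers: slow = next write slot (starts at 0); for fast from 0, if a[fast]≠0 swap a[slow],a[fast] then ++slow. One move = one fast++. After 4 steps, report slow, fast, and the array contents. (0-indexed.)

slow=0 fast=0: a[fast]=0, fast++
slow=0 fast=1: a[fast]=0, fast++
slow=0 fast=2: a[fast]=0, fast++
slow=0 fast=3: a[fast]=0, fast++

slow=0, fast=4, a=[0, 0, 0, 0, 3, 0, 0]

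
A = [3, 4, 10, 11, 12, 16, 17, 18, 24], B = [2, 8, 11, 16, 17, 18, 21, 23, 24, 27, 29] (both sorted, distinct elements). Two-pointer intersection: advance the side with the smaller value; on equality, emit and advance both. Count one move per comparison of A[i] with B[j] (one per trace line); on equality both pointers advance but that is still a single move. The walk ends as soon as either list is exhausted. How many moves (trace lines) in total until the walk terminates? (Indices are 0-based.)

13 moves

i=0 j=0: 3>2, j++
i=0 j=1: 3<8, i++
i=1 j=1: 4<8, i++
i=2 j=1: 10>8, j++
i=2 j=2: 10<11, i++
i=3 j=2: 11==11 emit, i++,j++
i=4 j=3: 12<16, i++
i=5 j=3: 16==16 emit, i++,j++
i=6 j=4: 17==17 emit, i++,j++
i=7 j=5: 18==18 emit, i++,j++
i=8 j=6: 24>21, j++
i=8 j=7: 24>23, j++
i=8 j=8: 24==24 emit, i++,j++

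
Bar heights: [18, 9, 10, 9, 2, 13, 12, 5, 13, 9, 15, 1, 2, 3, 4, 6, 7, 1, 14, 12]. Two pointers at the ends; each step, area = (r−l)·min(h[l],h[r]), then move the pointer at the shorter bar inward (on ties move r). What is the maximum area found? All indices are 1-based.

l=1 r=20: min(18,12)*19=228 best=228 *, r--
l=1 r=19: min(18,14)*18=252 best=252 *, r--
l=1 r=18: min(18,1)*17=17 best=252, r--
l=1 r=17: min(18,7)*16=112 best=252, r--
l=1 r=16: min(18,6)*15=90 best=252, r--
l=1 r=15: min(18,4)*14=56 best=252, r--
l=1 r=14: min(18,3)*13=39 best=252, r--
l=1 r=13: min(18,2)*12=24 best=252, r--
l=1 r=12: min(18,1)*11=11 best=252, r--
l=1 r=11: min(18,15)*10=150 best=252, r--
l=1 r=10: min(18,9)*9=81 best=252, r--
l=1 r=9: min(18,13)*8=104 best=252, r--
l=1 r=8: min(18,5)*7=35 best=252, r--
l=1 r=7: min(18,12)*6=72 best=252, r--
l=1 r=6: min(18,13)*5=65 best=252, r--
l=1 r=5: min(18,2)*4=8 best=252, r--
l=1 r=4: min(18,9)*3=27 best=252, r--
l=1 r=3: min(18,10)*2=20 best=252, r--
l=1 r=2: min(18,9)*1=9 best=252, r--

max area = 252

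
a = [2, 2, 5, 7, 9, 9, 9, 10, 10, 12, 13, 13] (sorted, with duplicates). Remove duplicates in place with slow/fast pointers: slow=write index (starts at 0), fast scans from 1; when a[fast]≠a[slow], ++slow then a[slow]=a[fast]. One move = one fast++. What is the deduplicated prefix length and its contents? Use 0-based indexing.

slow=0 fast=1: a[fast]=2=a[slow] dup, fast++
slow=0 fast=2: a[fast]=5≠a[slow]=2 write a[1]=5, slow++,fast++
slow=1 fast=3: a[fast]=7≠a[slow]=5 write a[2]=7, slow++,fast++
slow=2 fast=4: a[fast]=9≠a[slow]=7 write a[3]=9, slow++,fast++
slow=3 fast=5: a[fast]=9=a[slow] dup, fast++
slow=3 fast=6: a[fast]=9=a[slow] dup, fast++
slow=3 fast=7: a[fast]=10≠a[slow]=9 write a[4]=10, slow++,fast++
slow=4 fast=8: a[fast]=10=a[slow] dup, fast++
slow=4 fast=9: a[fast]=12≠a[slow]=10 write a[5]=12, slow++,fast++
slow=5 fast=10: a[fast]=13≠a[slow]=12 write a[6]=13, slow++,fast++
slow=6 fast=11: a[fast]=13=a[slow] dup, fast++

length 7; prefix = [2, 5, 7, 9, 10, 12, 13]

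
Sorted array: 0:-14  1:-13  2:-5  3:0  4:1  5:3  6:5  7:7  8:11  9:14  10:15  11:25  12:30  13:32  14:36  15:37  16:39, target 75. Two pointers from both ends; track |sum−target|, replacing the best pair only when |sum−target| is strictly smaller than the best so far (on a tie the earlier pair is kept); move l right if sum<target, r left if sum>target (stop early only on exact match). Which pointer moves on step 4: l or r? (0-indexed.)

l=0 r=16: -14+39=25 d=50 *, l++
l=1 r=16: -13+39=26 d=49 *, l++
l=2 r=16: -5+39=34 d=41 *, l++
l=3 r=16: 0+39=39 d=36 *, l++

l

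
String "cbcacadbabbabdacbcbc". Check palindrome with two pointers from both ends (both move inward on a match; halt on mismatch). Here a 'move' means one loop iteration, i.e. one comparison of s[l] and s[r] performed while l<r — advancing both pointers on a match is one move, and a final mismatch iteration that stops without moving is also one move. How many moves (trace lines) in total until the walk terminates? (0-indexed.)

4 moves

l=0 r=19: 'c'=='c', l++,r--
l=1 r=18: 'b'=='b', l++,r--
l=2 r=17: 'c'=='c', l++,r--
l=3 r=16: 'a'!='b', stop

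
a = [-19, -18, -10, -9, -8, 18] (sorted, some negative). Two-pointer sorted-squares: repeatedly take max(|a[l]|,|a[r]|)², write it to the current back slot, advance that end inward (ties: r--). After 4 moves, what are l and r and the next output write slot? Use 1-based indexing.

l=4, r=5, next write slot=2

l=1 r=6: |-19|>|18| out[6]=361, l++
l=2 r=6: |-18|<=|18| out[5]=324, r--
l=2 r=5: |-18|>|-8| out[4]=324, l++
l=3 r=5: |-10|>|-8| out[3]=100, l++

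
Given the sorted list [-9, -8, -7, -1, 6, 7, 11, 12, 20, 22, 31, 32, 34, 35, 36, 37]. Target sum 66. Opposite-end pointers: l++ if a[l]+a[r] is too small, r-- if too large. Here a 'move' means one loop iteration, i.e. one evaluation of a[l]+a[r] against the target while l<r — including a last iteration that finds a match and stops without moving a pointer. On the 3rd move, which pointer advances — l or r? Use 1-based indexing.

l=1 r=16: -9+37=28 <66, l++
l=2 r=16: -8+37=29 <66, l++
l=3 r=16: -7+37=30 <66, l++

l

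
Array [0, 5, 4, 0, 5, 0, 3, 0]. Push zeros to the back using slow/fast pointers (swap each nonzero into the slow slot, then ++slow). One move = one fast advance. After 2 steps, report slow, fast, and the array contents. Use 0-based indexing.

slow=0 fast=0: a[fast]=0, fast++
slow=0 fast=1: a[fast]=5≠0 swap→a[0]=5, slow++,fast++

slow=1, fast=2, a=[5, 0, 4, 0, 5, 0, 3, 0]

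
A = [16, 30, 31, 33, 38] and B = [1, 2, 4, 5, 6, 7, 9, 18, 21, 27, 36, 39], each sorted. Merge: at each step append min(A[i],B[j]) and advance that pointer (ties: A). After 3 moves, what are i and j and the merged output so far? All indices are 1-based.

[i=1,j=1] A[i]=16>B[j]=1 take 1 → j++
[i=1,j=2] A[i]=16>B[j]=2 take 2 → j++
[i=1,j=3] A[i]=16>B[j]=4 take 4 → j++

i=1, j=4, merged so far=[1, 2, 4]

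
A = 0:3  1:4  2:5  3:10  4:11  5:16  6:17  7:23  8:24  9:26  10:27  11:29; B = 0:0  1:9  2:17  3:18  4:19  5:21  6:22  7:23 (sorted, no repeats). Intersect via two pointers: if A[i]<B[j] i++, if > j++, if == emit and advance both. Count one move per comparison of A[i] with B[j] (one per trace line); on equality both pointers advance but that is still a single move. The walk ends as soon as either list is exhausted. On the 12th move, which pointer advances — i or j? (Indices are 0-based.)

i=0 j=0: 3>0, j++
i=0 j=1: 3<9, i++
i=1 j=1: 4<9, i++
i=2 j=1: 5<9, i++
i=3 j=1: 10>9, j++
i=3 j=2: 10<17, i++
i=4 j=2: 11<17, i++
i=5 j=2: 16<17, i++
i=6 j=2: 17==17 emit, i++,j++
i=7 j=3: 23>18, j++
i=7 j=4: 23>19, j++
i=7 j=5: 23>21, j++

j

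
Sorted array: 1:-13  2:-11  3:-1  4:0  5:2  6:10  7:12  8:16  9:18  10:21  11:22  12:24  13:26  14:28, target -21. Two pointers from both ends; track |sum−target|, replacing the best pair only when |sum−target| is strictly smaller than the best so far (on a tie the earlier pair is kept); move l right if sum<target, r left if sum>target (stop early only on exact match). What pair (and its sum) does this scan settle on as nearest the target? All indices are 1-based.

pair (-13, -11) with sum -24 (|Δ|=3)

l=1 r=14: -13+28=15 d=36 *, r--
l=1 r=13: -13+26=13 d=34 *, r--
l=1 r=12: -13+24=11 d=32 *, r--
l=1 r=11: -13+22=9 d=30 *, r--
l=1 r=10: -13+21=8 d=29 *, r--
l=1 r=9: -13+18=5 d=26 *, r--
l=1 r=8: -13+16=3 d=24 *, r--
l=1 r=7: -13+12=-1 d=20 *, r--
l=1 r=6: -13+10=-3 d=18 *, r--
l=1 r=5: -13+2=-11 d=10 *, r--
l=1 r=4: -13+0=-13 d=8 *, r--
l=1 r=3: -13+-1=-14 d=7 *, r--
l=1 r=2: -13+-11=-24 d=3 *, l++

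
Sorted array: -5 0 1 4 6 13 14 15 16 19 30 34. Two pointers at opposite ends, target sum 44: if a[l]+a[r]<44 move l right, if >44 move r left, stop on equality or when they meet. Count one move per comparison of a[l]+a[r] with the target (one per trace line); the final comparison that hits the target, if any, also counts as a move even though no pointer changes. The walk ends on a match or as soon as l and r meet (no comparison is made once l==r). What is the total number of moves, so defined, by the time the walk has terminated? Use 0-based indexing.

8 moves

[0,11] -5+34=29 <44 → l++
[1,11] 0+34=34 <44 → l++
[2,11] 1+34=35 <44 → l++
[3,11] 4+34=38 <44 → l++
[4,11] 6+34=40 <44 → l++
[5,11] 13+34=47 >44 → r--
[5,10] 13+30=43 <44 → l++
[6,10] 14+30=44 → found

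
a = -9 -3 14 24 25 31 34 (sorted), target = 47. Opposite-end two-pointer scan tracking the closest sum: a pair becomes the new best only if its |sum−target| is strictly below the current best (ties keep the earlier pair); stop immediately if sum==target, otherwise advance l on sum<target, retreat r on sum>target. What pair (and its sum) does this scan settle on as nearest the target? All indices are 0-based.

pair (14, 34) with sum 48 (|Δ|=1)

[0,6] -9+34=25 d=22 * → l++
[1,6] -3+34=31 d=16 * → l++
[2,6] 14+34=48 d=1 * → r--
[2,5] 14+31=45 d=2 → l++
[3,5] 24+31=55 d=8 → r--
[3,4] 24+25=49 d=2 → r--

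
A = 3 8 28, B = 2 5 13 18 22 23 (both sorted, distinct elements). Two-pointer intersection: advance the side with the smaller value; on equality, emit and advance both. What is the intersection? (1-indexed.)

intersection = []

[i=1,j=1] 3>2 → j++
[i=1,j=2] 3<5 → i++
[i=2,j=2] 8>5 → j++
[i=2,j=3] 8<13 → i++
[i=3,j=3] 28>13 → j++
[i=3,j=4] 28>18 → j++
[i=3,j=5] 28>22 → j++
[i=3,j=6] 28>23 → j++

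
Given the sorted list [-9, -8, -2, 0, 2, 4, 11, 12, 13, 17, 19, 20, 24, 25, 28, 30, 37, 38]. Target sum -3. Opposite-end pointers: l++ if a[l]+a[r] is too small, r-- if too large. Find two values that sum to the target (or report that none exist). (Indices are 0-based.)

l=0 r=17: -9+38=29 >-3, r--
l=0 r=16: -9+37=28 >-3, r--
l=0 r=15: -9+30=21 >-3, r--
l=0 r=14: -9+28=19 >-3, r--
l=0 r=13: -9+25=16 >-3, r--
l=0 r=12: -9+24=15 >-3, r--
l=0 r=11: -9+20=11 >-3, r--
l=0 r=10: -9+19=10 >-3, r--
l=0 r=9: -9+17=8 >-3, r--
l=0 r=8: -9+13=4 >-3, r--
l=0 r=7: -9+12=3 >-3, r--
l=0 r=6: -9+11=2 >-3, r--
l=0 r=5: -9+4=-5 <-3, l++
l=1 r=5: -8+4=-4 <-3, l++
l=2 r=5: -2+4=2 >-3, r--
l=2 r=4: -2+2=0 >-3, r--
l=2 r=3: -2+0=-2 >-3, r--

no pair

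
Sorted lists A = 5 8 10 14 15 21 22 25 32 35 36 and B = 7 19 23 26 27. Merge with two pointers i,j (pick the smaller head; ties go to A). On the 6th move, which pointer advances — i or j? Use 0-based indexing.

i

[i=0,j=0] A[i]=5<=B[j]=7 take 5 → i++
[i=1,j=0] A[i]=8>B[j]=7 take 7 → j++
[i=1,j=1] A[i]=8<=B[j]=19 take 8 → i++
[i=2,j=1] A[i]=10<=B[j]=19 take 10 → i++
[i=3,j=1] A[i]=14<=B[j]=19 take 14 → i++
[i=4,j=1] A[i]=15<=B[j]=19 take 15 → i++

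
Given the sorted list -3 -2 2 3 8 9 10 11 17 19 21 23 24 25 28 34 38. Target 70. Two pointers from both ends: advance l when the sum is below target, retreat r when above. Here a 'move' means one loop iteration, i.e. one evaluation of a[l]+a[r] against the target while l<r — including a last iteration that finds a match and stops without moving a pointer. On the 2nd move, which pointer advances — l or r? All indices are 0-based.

l

l=0 r=16: -3+38=35 <70, l++
l=1 r=16: -2+38=36 <70, l++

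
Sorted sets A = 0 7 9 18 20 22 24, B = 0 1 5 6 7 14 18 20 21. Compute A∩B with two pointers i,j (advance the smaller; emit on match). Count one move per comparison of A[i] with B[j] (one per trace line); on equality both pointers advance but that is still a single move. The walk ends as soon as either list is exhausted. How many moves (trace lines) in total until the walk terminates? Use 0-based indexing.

[i=0,j=0] 0==0 emit → i++,j++
[i=1,j=1] 7>1 → j++
[i=1,j=2] 7>5 → j++
[i=1,j=3] 7>6 → j++
[i=1,j=4] 7==7 emit → i++,j++
[i=2,j=5] 9<14 → i++
[i=3,j=5] 18>14 → j++
[i=3,j=6] 18==18 emit → i++,j++
[i=4,j=7] 20==20 emit → i++,j++
[i=5,j=8] 22>21 → j++

10 moves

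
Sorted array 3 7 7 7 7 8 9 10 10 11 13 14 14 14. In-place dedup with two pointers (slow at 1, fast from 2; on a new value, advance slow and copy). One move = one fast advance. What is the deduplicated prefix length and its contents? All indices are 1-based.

(s=1,f=2) a[fast]=7≠a[slow]=3 write a[2]=7 → slow++,fast++
(s=2,f=3) a[fast]=7=a[slow] dup → fast++
(s=2,f=4) a[fast]=7=a[slow] dup → fast++
(s=2,f=5) a[fast]=7=a[slow] dup → fast++
(s=2,f=6) a[fast]=8≠a[slow]=7 write a[3]=8 → slow++,fast++
(s=3,f=7) a[fast]=9≠a[slow]=8 write a[4]=9 → slow++,fast++
(s=4,f=8) a[fast]=10≠a[slow]=9 write a[5]=10 → slow++,fast++
(s=5,f=9) a[fast]=10=a[slow] dup → fast++
(s=5,f=10) a[fast]=11≠a[slow]=10 write a[6]=11 → slow++,fast++
(s=6,f=11) a[fast]=13≠a[slow]=11 write a[7]=13 → slow++,fast++
(s=7,f=12) a[fast]=14≠a[slow]=13 write a[8]=14 → slow++,fast++
(s=8,f=13) a[fast]=14=a[slow] dup → fast++
(s=8,f=14) a[fast]=14=a[slow] dup → fast++

length 8; prefix = [3, 7, 8, 9, 10, 11, 13, 14]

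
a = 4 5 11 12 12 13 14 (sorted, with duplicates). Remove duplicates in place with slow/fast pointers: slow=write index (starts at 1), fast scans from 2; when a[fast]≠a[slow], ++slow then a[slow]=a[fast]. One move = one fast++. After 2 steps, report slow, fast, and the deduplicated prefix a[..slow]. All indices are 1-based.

(s=1,f=2) a[fast]=5≠a[slow]=4 write a[2]=5 → slow++,fast++
(s=2,f=3) a[fast]=11≠a[slow]=5 write a[3]=11 → slow++,fast++

slow=3, fast=4, prefix=[4, 5, 11]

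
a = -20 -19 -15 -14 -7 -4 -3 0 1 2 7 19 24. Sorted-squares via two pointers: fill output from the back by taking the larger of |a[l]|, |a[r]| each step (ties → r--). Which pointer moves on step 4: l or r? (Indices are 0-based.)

l

l=0 r=12: |-20|<=|24| out[12]=576, r--
l=0 r=11: |-20|>|19| out[11]=400, l++
l=1 r=11: |-19|<=|19| out[10]=361, r--
l=1 r=10: |-19|>|7| out[9]=361, l++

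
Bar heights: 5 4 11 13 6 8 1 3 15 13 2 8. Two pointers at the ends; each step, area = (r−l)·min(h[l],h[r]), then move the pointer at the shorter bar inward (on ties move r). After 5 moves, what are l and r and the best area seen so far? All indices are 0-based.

[0,11] min(5,8)*11=55 best=55 * → l++
[1,11] min(4,8)*10=40 best=55 → l++
[2,11] min(11,8)*9=72 best=72 * → r--
[2,10] min(11,2)*8=16 best=72 → r--
[2,9] min(11,13)*7=77 best=77 * → l++

l=3, r=9, best area=77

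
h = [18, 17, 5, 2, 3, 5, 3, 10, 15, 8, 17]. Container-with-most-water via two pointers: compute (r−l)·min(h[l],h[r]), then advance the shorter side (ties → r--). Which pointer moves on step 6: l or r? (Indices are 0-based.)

[0,10] min(18,17)*10=170 best=170 * → r--
[0,9] min(18,8)*9=72 best=170 → r--
[0,8] min(18,15)*8=120 best=170 → r--
[0,7] min(18,10)*7=70 best=170 → r--
[0,6] min(18,3)*6=18 best=170 → r--
[0,5] min(18,5)*5=25 best=170 → r--

r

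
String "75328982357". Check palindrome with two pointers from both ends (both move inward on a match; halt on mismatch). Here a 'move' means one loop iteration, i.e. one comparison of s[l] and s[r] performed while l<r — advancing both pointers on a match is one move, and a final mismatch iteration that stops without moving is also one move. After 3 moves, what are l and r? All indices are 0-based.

l=0 r=10: '7'=='7', l++,r--
l=1 r=9: '5'=='5', l++,r--
l=2 r=8: '3'=='3', l++,r--

l=3, r=7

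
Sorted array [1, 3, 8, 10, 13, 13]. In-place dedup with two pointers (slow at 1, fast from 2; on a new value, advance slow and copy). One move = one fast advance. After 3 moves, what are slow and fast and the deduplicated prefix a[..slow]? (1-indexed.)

slow=1 fast=2: a[fast]=3≠a[slow]=1 write a[2]=3, slow++,fast++
slow=2 fast=3: a[fast]=8≠a[slow]=3 write a[3]=8, slow++,fast++
slow=3 fast=4: a[fast]=10≠a[slow]=8 write a[4]=10, slow++,fast++

slow=4, fast=5, prefix=[1, 3, 8, 10]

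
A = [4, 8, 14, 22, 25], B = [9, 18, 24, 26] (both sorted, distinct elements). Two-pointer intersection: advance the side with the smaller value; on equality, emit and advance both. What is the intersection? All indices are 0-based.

[i=0,j=0] 4<9 → i++
[i=1,j=0] 8<9 → i++
[i=2,j=0] 14>9 → j++
[i=2,j=1] 14<18 → i++
[i=3,j=1] 22>18 → j++
[i=3,j=2] 22<24 → i++
[i=4,j=2] 25>24 → j++
[i=4,j=3] 25<26 → i++

intersection = []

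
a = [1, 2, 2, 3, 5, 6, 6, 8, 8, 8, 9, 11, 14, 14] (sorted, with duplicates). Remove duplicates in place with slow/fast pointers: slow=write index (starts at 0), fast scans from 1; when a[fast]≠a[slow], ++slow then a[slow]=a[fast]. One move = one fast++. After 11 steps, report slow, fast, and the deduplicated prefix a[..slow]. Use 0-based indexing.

(s=0,f=1) a[fast]=2≠a[slow]=1 write a[1]=2 → slow++,fast++
(s=1,f=2) a[fast]=2=a[slow] dup → fast++
(s=1,f=3) a[fast]=3≠a[slow]=2 write a[2]=3 → slow++,fast++
(s=2,f=4) a[fast]=5≠a[slow]=3 write a[3]=5 → slow++,fast++
(s=3,f=5) a[fast]=6≠a[slow]=5 write a[4]=6 → slow++,fast++
(s=4,f=6) a[fast]=6=a[slow] dup → fast++
(s=4,f=7) a[fast]=8≠a[slow]=6 write a[5]=8 → slow++,fast++
(s=5,f=8) a[fast]=8=a[slow] dup → fast++
(s=5,f=9) a[fast]=8=a[slow] dup → fast++
(s=5,f=10) a[fast]=9≠a[slow]=8 write a[6]=9 → slow++,fast++
(s=6,f=11) a[fast]=11≠a[slow]=9 write a[7]=11 → slow++,fast++

slow=7, fast=12, prefix=[1, 2, 3, 5, 6, 8, 9, 11]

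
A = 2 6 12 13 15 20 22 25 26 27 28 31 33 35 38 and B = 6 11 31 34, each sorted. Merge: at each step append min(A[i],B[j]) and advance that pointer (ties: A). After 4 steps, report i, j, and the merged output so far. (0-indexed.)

i=0 j=0: A[i]=2<=B[j]=6 take 2, i++
i=1 j=0: A[i]=6<=B[j]=6 take 6, i++
i=2 j=0: A[i]=12>B[j]=6 take 6, j++
i=2 j=1: A[i]=12>B[j]=11 take 11, j++

i=2, j=2, merged so far=[2, 6, 6, 11]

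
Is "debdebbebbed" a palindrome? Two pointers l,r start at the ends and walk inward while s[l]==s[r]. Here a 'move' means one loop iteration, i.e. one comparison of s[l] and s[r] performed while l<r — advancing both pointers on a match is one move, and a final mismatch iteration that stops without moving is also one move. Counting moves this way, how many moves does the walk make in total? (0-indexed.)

[0,11] 'd'=='d' → l++,r--
[1,10] 'e'=='e' → l++,r--
[2,9] 'b'=='b' → l++,r--
[3,8] 'd'!='b' → stop

4 moves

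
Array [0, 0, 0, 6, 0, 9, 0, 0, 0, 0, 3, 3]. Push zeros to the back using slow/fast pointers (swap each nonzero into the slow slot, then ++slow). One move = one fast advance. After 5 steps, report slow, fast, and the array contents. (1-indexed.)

(s=1,f=1) a[fast]=0 → fast++
(s=1,f=2) a[fast]=0 → fast++
(s=1,f=3) a[fast]=0 → fast++
(s=1,f=4) a[fast]=6≠0 swap→a[1]=6 → slow++,fast++
(s=2,f=5) a[fast]=0 → fast++

slow=2, fast=6, a=[6, 0, 0, 0, 0, 9, 0, 0, 0, 0, 3, 3]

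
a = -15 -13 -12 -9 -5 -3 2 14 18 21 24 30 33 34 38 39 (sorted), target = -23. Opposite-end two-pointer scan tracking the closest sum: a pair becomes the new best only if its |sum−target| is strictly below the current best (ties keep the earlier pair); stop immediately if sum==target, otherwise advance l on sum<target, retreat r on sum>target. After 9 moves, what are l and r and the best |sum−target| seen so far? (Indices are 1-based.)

l=1 r=16: -15+39=24 d=47 *, r--
l=1 r=15: -15+38=23 d=46 *, r--
l=1 r=14: -15+34=19 d=42 *, r--
l=1 r=13: -15+33=18 d=41 *, r--
l=1 r=12: -15+30=15 d=38 *, r--
l=1 r=11: -15+24=9 d=32 *, r--
l=1 r=10: -15+21=6 d=29 *, r--
l=1 r=9: -15+18=3 d=26 *, r--
l=1 r=8: -15+14=-1 d=22 *, r--

l=1, r=7, best |Δ|=22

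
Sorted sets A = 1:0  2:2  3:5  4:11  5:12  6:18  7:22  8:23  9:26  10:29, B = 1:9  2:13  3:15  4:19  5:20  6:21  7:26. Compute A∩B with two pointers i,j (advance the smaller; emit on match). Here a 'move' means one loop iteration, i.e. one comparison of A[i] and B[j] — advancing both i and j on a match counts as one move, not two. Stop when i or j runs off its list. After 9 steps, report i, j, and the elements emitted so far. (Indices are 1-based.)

i=7, j=4, emitted=[]

i=1 j=1: 0<9, i++
i=2 j=1: 2<9, i++
i=3 j=1: 5<9, i++
i=4 j=1: 11>9, j++
i=4 j=2: 11<13, i++
i=5 j=2: 12<13, i++
i=6 j=2: 18>13, j++
i=6 j=3: 18>15, j++
i=6 j=4: 18<19, i++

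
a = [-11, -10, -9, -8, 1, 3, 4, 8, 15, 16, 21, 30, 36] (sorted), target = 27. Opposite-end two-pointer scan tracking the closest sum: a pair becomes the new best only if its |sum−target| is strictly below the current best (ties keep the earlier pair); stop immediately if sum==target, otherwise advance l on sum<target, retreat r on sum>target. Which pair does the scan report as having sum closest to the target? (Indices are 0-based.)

pair (-9, 36) with sum 27 (|Δ|=0)

l=0 r=12: -11+36=25 d=2 *, l++
l=1 r=12: -10+36=26 d=1 *, l++
l=2 r=12: -9+36=27 d=0 *, stop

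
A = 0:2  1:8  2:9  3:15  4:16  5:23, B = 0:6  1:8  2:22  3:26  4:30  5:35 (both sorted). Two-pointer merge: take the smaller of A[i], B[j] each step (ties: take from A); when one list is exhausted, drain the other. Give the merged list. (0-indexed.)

i=0 j=0: A[i]=2<=B[j]=6 take 2, i++
i=1 j=0: A[i]=8>B[j]=6 take 6, j++
i=1 j=1: A[i]=8<=B[j]=8 take 8, i++
i=2 j=1: A[i]=9>B[j]=8 take 8, j++
i=2 j=2: A[i]=9<=B[j]=22 take 9, i++
i=3 j=2: A[i]=15<=B[j]=22 take 15, i++
i=4 j=2: A[i]=16<=B[j]=22 take 16, i++
i=5 j=2: A[i]=23>B[j]=22 take 22, j++
i=5 j=3: A[i]=23<=B[j]=26 take 23, i++
i=6 j=3: A done, take B[j]=26, j++
i=6 j=4: A done, take B[j]=30, j++
i=6 j=5: A done, take B[j]=35, j++

[2, 6, 8, 8, 9, 15, 16, 22, 23, 26, 30, 35]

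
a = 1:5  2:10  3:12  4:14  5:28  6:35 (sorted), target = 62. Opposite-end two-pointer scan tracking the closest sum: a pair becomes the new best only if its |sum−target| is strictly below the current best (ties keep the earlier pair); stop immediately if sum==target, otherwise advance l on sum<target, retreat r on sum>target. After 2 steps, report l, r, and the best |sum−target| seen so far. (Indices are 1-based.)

l=3, r=6, best |Δ|=17

[1,6] 5+35=40 d=22 * → l++
[2,6] 10+35=45 d=17 * → l++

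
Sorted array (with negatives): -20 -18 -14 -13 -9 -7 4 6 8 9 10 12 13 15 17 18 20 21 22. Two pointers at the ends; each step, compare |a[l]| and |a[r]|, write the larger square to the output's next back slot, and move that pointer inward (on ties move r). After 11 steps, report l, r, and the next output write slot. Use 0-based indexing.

[0,18] |-20|<=|22| out[18]=484 → r--
[0,17] |-20|<=|21| out[17]=441 → r--
[0,16] |-20|<=|20| out[16]=400 → r--
[0,15] |-20|>|18| out[15]=400 → l++
[1,15] |-18|<=|18| out[14]=324 → r--
[1,14] |-18|>|17| out[13]=324 → l++
[2,14] |-14|<=|17| out[12]=289 → r--
[2,13] |-14|<=|15| out[11]=225 → r--
[2,12] |-14|>|13| out[10]=196 → l++
[3,12] |-13|<=|13| out[9]=169 → r--
[3,11] |-13|>|12| out[8]=169 → l++

l=4, r=11, next write slot=7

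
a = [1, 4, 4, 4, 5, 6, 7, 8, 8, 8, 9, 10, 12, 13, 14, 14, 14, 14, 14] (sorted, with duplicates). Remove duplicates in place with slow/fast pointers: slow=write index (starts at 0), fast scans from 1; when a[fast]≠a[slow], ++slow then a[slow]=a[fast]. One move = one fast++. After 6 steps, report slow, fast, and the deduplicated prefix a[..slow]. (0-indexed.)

slow=4, fast=7, prefix=[1, 4, 5, 6, 7]

slow=0 fast=1: a[fast]=4≠a[slow]=1 write a[1]=4, slow++,fast++
slow=1 fast=2: a[fast]=4=a[slow] dup, fast++
slow=1 fast=3: a[fast]=4=a[slow] dup, fast++
slow=1 fast=4: a[fast]=5≠a[slow]=4 write a[2]=5, slow++,fast++
slow=2 fast=5: a[fast]=6≠a[slow]=5 write a[3]=6, slow++,fast++
slow=3 fast=6: a[fast]=7≠a[slow]=6 write a[4]=7, slow++,fast++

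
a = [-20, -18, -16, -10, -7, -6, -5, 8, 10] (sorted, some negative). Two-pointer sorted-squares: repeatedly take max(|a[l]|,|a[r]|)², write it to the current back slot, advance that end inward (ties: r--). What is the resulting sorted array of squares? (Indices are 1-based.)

[1,9] |-20|>|10| out[9]=400 → l++
[2,9] |-18|>|10| out[8]=324 → l++
[3,9] |-16|>|10| out[7]=256 → l++
[4,9] |-10|<=|10| out[6]=100 → r--
[4,8] |-10|>|8| out[5]=100 → l++
[5,8] |-7|<=|8| out[4]=64 → r--
[5,7] |-7|>|-5| out[3]=49 → l++
[6,7] |-6|>|-5| out[2]=36 → l++
[7,7] |-5|<=|-5| out[1]=25 → r--

[25, 36, 49, 64, 100, 100, 256, 324, 400]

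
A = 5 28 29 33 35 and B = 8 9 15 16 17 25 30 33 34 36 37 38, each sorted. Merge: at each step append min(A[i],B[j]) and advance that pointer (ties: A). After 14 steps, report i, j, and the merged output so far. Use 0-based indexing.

i=0 j=0: A[i]=5<=B[j]=8 take 5, i++
i=1 j=0: A[i]=28>B[j]=8 take 8, j++
i=1 j=1: A[i]=28>B[j]=9 take 9, j++
i=1 j=2: A[i]=28>B[j]=15 take 15, j++
i=1 j=3: A[i]=28>B[j]=16 take 16, j++
i=1 j=4: A[i]=28>B[j]=17 take 17, j++
i=1 j=5: A[i]=28>B[j]=25 take 25, j++
i=1 j=6: A[i]=28<=B[j]=30 take 28, i++
i=2 j=6: A[i]=29<=B[j]=30 take 29, i++
i=3 j=6: A[i]=33>B[j]=30 take 30, j++
i=3 j=7: A[i]=33<=B[j]=33 take 33, i++
i=4 j=7: A[i]=35>B[j]=33 take 33, j++
i=4 j=8: A[i]=35>B[j]=34 take 34, j++
i=4 j=9: A[i]=35<=B[j]=36 take 35, i++

i=5, j=9, merged so far=[5, 8, 9, 15, 16, 17, 25, 28, 29, 30, 33, 33, 34, 35]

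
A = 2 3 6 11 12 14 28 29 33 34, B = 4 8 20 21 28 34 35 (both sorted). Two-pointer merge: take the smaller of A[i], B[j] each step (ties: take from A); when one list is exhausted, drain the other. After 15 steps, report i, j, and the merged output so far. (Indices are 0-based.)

i=10, j=5, merged so far=[2, 3, 4, 6, 8, 11, 12, 14, 20, 21, 28, 28, 29, 33, 34]

i=0 j=0: A[i]=2<=B[j]=4 take 2, i++
i=1 j=0: A[i]=3<=B[j]=4 take 3, i++
i=2 j=0: A[i]=6>B[j]=4 take 4, j++
i=2 j=1: A[i]=6<=B[j]=8 take 6, i++
i=3 j=1: A[i]=11>B[j]=8 take 8, j++
i=3 j=2: A[i]=11<=B[j]=20 take 11, i++
i=4 j=2: A[i]=12<=B[j]=20 take 12, i++
i=5 j=2: A[i]=14<=B[j]=20 take 14, i++
i=6 j=2: A[i]=28>B[j]=20 take 20, j++
i=6 j=3: A[i]=28>B[j]=21 take 21, j++
i=6 j=4: A[i]=28<=B[j]=28 take 28, i++
i=7 j=4: A[i]=29>B[j]=28 take 28, j++
i=7 j=5: A[i]=29<=B[j]=34 take 29, i++
i=8 j=5: A[i]=33<=B[j]=34 take 33, i++
i=9 j=5: A[i]=34<=B[j]=34 take 34, i++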